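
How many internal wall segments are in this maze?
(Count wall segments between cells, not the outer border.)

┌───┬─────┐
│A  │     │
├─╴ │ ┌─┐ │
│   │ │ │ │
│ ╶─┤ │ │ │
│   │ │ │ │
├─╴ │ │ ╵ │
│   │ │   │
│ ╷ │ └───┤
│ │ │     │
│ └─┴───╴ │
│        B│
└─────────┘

Counting internal wall segments:
Total internal walls: 20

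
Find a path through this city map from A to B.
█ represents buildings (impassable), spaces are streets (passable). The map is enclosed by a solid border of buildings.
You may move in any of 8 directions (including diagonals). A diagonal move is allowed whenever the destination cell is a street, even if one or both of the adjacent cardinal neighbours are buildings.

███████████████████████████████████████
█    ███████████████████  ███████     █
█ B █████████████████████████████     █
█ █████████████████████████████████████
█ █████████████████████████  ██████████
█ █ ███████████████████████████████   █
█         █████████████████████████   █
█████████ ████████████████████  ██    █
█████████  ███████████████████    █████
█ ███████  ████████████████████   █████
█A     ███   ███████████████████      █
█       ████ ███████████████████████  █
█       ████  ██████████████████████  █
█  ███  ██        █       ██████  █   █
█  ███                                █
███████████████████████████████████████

Finding the shortest path from A to B:
Movement: 8-directional
Path length: 27 steps
Directions: right → right → right → down-right → down-right → down-right → down-right → right → right → up-right → up-right → up → up-left → up-left → up → up-left → up-left → left → left → left → left → left → left → up-left → up → up → up-right

Solution:

███████████████████████████████████████
█    ███████████████████  ███████     █
█ B █████████████████████████████     █
█↗█████████████████████████████████████
█↑█████████████████████████  ██████████
█↑█ ███████████████████████████████   █
█ ↖←←←←←← █████████████████████████   █
█████████↖████████████████████  ██    █
█████████ ↖███████████████████    █████
█ ███████ ↑████████████████████   █████
█A→→↘  ███ ↖ ███████████████████      █
█    ↘  ████↖███████████████████████  █
█     ↘ ████↑ ██████████████████████  █
█  ███ ↘██ ↗      █       ██████  █   █
█  ███  →→↗                           █
███████████████████████████████████████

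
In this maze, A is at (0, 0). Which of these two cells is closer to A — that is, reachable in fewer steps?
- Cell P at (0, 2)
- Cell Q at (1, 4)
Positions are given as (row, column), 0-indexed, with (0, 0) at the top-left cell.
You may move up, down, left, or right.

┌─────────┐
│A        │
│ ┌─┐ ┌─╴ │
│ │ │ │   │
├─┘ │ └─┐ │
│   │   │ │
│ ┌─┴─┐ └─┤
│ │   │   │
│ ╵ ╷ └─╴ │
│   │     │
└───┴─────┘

Shortest path A → P at (0, 2): 2 steps
Shortest path A → Q at (1, 4): 5 steps

P is closer (2 steps vs 5 steps).

Path to P:

┌─────────┐
│A → P    │
│ ┌─┐ ┌─╴ │
│ │ │ │   │
├─┘ │ └─┐ │
│   │   │ │
│ ┌─┴─┐ └─┤
│ │   │   │
│ ╵ ╷ └─╴ │
│   │     │
└───┴─────┘

Path to Q:

┌─────────┐
│A → → → ↓│
│ ┌─┐ ┌─╴ │
│ │ │ │  Q│
├─┘ │ └─┐ │
│   │   │ │
│ ┌─┴─┐ └─┤
│ │   │   │
│ ╵ ╷ └─╴ │
│   │     │
└───┴─────┘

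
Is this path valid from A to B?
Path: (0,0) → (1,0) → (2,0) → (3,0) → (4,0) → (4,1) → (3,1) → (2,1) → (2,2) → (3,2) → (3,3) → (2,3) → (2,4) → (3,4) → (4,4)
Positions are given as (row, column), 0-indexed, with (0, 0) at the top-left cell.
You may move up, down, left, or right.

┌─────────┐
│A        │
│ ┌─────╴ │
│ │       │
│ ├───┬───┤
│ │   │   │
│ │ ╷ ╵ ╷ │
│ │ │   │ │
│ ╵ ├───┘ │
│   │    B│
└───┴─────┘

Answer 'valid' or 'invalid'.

Checking path validity:
Result: All consecutive moves are passable.

valid

Correct solution:

┌─────────┐
│A        │
│ ┌─────╴ │
│↓│       │
│ ├───┬───┤
│↓│↱ ↓│↱ ↓│
│ │ ╷ ╵ ╷ │
│↓│↑│↳ ↑│↓│
│ ╵ ├───┘ │
│↳ ↑│    B│
└───┴─────┘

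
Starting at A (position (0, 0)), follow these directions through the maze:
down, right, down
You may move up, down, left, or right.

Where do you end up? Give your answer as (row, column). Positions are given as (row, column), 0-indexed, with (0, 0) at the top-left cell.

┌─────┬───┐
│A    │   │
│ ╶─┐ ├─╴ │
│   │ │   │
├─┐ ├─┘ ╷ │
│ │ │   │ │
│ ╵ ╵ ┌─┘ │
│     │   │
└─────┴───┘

Following directions step by step:
Start: (0, 0)
  down: (0, 0) → (1, 0)
  right: (1, 0) → (1, 1)
  down: (1, 1) → (2, 1)
Final position: (2, 1)

Path taken:

┌─────┬───┐
│A    │   │
│ ╶─┐ ├─╴ │
│↳ ↓│ │   │
├─┐ ├─┘ ╷ │
│ │B│   │ │
│ ╵ ╵ ┌─┘ │
│     │   │
└─────┴───┘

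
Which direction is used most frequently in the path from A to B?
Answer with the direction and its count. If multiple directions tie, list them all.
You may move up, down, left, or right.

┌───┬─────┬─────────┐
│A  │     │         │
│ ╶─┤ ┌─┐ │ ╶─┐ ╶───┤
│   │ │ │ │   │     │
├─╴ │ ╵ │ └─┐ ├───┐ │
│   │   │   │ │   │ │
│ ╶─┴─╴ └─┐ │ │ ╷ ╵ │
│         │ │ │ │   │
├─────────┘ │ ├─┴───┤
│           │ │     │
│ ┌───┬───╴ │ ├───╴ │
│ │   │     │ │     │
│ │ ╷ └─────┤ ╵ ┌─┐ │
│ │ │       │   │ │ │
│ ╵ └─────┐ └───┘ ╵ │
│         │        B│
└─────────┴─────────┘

Directions: down, right, down, left, down, right, right, right, up, left, up, up, right, right, down, down, right, down, down, left, left, left, left, left, down, down, down, right, up, up, right, down, right, right, right, down, right, right, right, right
Counts: {'down': 12, 'right': 16, 'left': 7, 'up': 5}
Most common: right (16 times)

Solution:

┌───┬─────┬─────────┐
│A  │↱ → ↓│         │
│ ╶─┤ ┌─┐ │ ╶─┐ ╶───┤
│↳ ↓│↑│ │↓│   │     │
├─╴ │ ╵ │ └─┐ ├───┐ │
│↓ ↲│↑ ↰│↳ ↓│ │   │ │
│ ╶─┴─╴ └─┐ │ │ ╷ ╵ │
│↳ → → ↑  │↓│ │ │   │
├─────────┘ │ ├─┴───┤
│↓ ← ← ← ← ↲│ │     │
│ ┌───┬───╴ │ ├───╴ │
│↓│↱ ↓│     │ │     │
│ │ ╷ └─────┤ ╵ ┌─┐ │
│↓│↑│↳ → → ↓│   │ │ │
│ ╵ └─────┐ └───┘ ╵ │
│↳ ↑      │↳ → → → B│
└─────────┴─────────┘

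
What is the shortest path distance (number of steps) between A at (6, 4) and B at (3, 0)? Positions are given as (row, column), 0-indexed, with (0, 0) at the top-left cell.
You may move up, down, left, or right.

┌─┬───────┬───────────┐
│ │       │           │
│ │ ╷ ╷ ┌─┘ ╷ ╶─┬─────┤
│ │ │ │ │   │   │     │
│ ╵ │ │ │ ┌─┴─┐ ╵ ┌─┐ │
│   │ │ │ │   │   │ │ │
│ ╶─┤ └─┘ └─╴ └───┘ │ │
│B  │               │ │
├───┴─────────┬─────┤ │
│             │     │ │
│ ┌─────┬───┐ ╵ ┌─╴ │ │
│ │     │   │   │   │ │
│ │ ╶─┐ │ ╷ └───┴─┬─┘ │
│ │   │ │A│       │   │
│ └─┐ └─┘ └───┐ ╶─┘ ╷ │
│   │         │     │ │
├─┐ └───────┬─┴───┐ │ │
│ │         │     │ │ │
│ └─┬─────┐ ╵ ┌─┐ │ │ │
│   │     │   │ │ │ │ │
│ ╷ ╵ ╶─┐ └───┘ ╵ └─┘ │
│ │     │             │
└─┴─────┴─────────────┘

Finding path from (6, 4) to (3, 0):
Path: (6,4) → (5,4) → (5,5) → (6,5) → (6,6) → (6,7) → (7,7) → (7,8) → (7,9) → (6,9) → (6,10) → (5,10) → (4,10) → (3,10) → (2,10) → (1,10) → (1,9) → (1,8) → (2,8) → (2,7) → (1,7) → (1,6) → (0,6) → (0,5) → (1,5) → (1,4) → (2,4) → (3,4) → (3,3) → (3,2) → (2,2) → (1,2) → (0,2) → (0,1) → (1,1) → (2,1) → (2,0) → (3,0)
Distance: 37 steps

Solution:

┌─┬───────┬───────────┐
│ │↓ ↰    │↓ ↰        │
│ │ ╷ ╷ ┌─┘ ╷ ╶─┬─────┤
│ │↓│↑│ │↓ ↲│↑ ↰│↓ ← ↰│
│ ╵ │ │ │ ┌─┴─┐ ╵ ┌─┐ │
│↓ ↲│↑│ │↓│   │↑ ↲│ │↑│
│ ╶─┤ └─┘ └─╴ └───┘ │ │
│B  │↑ ← ↲          │↑│
├───┴─────────┬─────┤ │
│             │     │↑│
│ ┌─────┬───┐ ╵ ┌─╴ │ │
│ │     │↱ ↓│   │   │↑│
│ │ ╶─┐ │ ╷ └───┴─┬─┘ │
│ │   │ │A│↳ → ↓  │↱ ↑│
│ └─┐ └─┘ └───┐ ╶─┘ ╷ │
│   │         │↳ → ↑│ │
├─┐ └───────┬─┴───┐ │ │
│ │         │     │ │ │
│ └─┬─────┐ ╵ ┌─┐ │ │ │
│   │     │   │ │ │ │ │
│ ╷ ╵ ╶─┐ └───┘ ╵ └─┘ │
│ │     │             │
└─┴─────┴─────────────┘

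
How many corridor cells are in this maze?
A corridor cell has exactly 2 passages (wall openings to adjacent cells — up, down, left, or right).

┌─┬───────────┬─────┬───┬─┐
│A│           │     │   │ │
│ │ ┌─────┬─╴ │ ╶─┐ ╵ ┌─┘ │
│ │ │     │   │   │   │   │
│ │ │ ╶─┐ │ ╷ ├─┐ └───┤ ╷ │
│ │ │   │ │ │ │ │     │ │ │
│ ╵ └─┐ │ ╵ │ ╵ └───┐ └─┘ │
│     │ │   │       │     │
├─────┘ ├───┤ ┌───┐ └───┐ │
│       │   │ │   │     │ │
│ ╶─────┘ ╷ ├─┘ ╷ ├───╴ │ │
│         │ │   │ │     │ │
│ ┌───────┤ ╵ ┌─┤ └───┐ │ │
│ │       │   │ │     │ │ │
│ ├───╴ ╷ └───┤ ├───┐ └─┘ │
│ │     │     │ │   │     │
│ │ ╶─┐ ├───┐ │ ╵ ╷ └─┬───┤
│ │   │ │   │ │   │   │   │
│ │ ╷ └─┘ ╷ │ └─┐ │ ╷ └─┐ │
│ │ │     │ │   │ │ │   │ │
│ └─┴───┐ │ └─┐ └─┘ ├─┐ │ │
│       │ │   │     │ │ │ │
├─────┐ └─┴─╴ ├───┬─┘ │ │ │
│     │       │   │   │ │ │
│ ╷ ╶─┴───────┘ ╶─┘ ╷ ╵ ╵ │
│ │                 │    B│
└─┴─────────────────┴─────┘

Counting cells with exactly 2 passages:
Total corridor cells: 131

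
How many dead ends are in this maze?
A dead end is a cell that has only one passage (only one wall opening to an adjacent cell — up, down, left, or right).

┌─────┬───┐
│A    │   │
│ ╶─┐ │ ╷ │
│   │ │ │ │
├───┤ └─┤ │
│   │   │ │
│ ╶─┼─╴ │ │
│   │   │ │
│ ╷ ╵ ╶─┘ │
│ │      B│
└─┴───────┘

Checking each cell for number of passages:

Dead ends found at positions:
  (1, 1)
  (1, 3)
  (2, 1)
  (4, 0)
Total dead ends: 4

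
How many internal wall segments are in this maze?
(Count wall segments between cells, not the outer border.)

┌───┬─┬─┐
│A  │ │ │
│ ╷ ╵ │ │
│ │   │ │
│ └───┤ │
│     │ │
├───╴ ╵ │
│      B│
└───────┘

Counting internal wall segments:
Total internal walls: 9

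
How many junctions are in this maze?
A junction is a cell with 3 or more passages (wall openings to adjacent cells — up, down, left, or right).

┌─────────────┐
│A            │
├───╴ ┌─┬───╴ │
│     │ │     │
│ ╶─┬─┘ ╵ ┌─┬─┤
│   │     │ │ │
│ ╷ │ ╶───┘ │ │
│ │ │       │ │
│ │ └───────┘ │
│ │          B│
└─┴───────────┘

Checking each cell for number of passages:

Junctions found (3+ passages):
  (0, 2): 3 passages
  (2, 0): 3 passages
  (2, 3): 3 passages
Total junctions: 3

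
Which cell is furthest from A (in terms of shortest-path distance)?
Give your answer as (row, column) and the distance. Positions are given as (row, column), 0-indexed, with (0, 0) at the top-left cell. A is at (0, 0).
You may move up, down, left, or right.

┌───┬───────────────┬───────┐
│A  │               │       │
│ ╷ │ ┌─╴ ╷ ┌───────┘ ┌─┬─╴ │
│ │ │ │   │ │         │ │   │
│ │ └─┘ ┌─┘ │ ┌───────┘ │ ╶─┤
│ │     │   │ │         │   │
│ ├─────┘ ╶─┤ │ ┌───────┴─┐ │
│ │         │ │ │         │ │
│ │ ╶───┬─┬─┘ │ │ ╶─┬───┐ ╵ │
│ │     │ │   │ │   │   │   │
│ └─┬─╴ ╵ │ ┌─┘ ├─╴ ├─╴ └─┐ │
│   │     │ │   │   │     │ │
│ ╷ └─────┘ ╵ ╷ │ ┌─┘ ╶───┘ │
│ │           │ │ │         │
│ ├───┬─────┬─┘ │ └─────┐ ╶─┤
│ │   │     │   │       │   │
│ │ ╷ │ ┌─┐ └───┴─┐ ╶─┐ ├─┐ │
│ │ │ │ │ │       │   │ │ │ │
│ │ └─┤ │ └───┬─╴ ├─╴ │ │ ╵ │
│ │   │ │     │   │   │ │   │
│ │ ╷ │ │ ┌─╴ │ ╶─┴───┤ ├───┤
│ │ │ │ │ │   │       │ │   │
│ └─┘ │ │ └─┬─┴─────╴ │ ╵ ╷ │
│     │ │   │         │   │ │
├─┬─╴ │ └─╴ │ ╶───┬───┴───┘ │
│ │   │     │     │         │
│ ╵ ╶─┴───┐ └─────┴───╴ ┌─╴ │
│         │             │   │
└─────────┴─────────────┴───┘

Computing BFS distances from A to all cells:
Furthest cell: (12, 8)
Distance: 92 steps

Path from A to the furthest cell:

┌───┬───────────────┬───────┐
│A  │               │↱ → → ↓│
│ ╷ │ ┌─╴ ╷ ┌───────┘ ┌─┬─╴ │
│↓│ │ │   │ │↱ → → → ↑│ │↓ ↲│
│ │ └─┘ ┌─┘ │ ┌───────┘ │ ╶─┤
│↓│     │   │↑│         │↳ ↓│
│ ├─────┘ ╶─┤ │ ┌───────┴─┐ │
│↓│         │↑│ │↓ ← ← ← ↰│↓│
│ │ ╶───┬─┬─┘ │ │ ╶─┬───┐ ╵ │
│↓│     │ │↱ ↑│ │↳ ↓│   │↑ ↲│
│ └─┬─╴ ╵ │ ┌─┘ ├─╴ ├─╴ └─┐ │
│↳ ↓│     │↑│   │↓ ↲│     │ │
│ ╷ └─────┘ ╵ ╷ │ ┌─┘ ╶───┘ │
│ │↳ → → → ↑  │ │↓│         │
│ ├───┬─────┬─┘ │ └─────┐ ╶─┤
│ │   │↱ → ↓│   │↳ → → ↓│   │
│ │ ╷ │ ┌─┐ └───┴─┐ ╶─┐ ├─┐ │
│ │ │ │↑│ │↳ → → ↓│   │↓│ │ │
│ │ └─┤ │ └───┬─╴ ├─╴ │ │ ╵ │
│ │   │↑│     │↓ ↲│   │↓│   │
│ │ ╷ │ │ ┌─╴ │ ╶─┴───┤ ├───┤
│ │ │ │↑│ │   │↳ → → ↓│↓│↱ ↓│
│ └─┘ │ │ └─┬─┴─────╴ │ ╵ ╷ │
│     │↑│   │↓ ← ← ← ↲│↳ ↑│↓│
├─┬─╴ │ └─╴ │ ╶───┬───┴───┘ │
│ │   │↑ ← ↰│↳ → B│    ↓ ← ↲│
│ ╵ ╶─┴───┐ └─────┴───╴ ┌─╴ │
│         │↑ ← ← ← ← ← ↲│   │
└─────────┴─────────────┴───┘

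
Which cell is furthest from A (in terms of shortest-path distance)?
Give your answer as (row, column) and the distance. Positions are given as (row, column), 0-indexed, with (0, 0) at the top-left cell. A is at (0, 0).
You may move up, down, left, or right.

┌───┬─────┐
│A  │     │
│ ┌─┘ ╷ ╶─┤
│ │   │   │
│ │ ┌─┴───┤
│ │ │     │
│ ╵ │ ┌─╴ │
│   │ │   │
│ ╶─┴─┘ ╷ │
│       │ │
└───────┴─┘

Computing BFS distances from A to all cells:
Furthest cell: (3, 2)
Distance: 13 steps

Path from A to the furthest cell:

┌───┬─────┐
│A  │     │
│ ┌─┘ ╷ ╶─┤
│↓│   │   │
│ │ ┌─┴───┤
│↓│ │↓ ← ↰│
│ ╵ │ ┌─╴ │
│↓  │B│↱ ↑│
│ ╶─┴─┘ ╷ │
│↳ → → ↑│ │
└───────┴─┘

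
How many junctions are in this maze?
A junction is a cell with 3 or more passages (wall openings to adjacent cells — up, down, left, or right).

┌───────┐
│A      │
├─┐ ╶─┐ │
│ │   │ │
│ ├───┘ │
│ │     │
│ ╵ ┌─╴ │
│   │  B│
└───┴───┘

Checking each cell for number of passages:

Junctions found (3+ passages):
  (0, 1): 3 passages
  (2, 3): 3 passages
Total junctions: 2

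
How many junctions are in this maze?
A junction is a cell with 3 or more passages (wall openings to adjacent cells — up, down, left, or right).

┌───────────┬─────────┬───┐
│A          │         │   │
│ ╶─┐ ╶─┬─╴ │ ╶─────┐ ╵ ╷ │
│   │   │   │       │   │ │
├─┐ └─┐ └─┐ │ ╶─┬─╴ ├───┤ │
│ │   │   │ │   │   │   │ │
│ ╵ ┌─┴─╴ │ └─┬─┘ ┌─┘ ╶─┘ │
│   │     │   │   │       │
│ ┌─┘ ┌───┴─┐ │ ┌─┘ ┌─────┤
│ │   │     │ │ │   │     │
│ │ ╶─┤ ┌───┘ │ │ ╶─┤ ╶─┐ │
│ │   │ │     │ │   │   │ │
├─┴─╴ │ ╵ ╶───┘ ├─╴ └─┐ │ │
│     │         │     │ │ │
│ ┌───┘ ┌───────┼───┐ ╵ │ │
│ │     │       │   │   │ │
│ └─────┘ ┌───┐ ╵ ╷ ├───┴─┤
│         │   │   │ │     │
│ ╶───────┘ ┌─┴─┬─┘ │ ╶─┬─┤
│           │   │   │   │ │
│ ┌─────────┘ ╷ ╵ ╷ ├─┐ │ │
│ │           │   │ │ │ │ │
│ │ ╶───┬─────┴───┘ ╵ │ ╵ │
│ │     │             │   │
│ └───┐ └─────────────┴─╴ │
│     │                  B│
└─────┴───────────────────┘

Checking each cell for number of passages:

Junctions found (3+ passages):
  (0, 2): 3 passages
  (1, 5): 3 passages
  (1, 6): 3 passages
  (2, 1): 3 passages
  (3, 0): 3 passages
  (3, 10): 3 passages
  (6, 3): 3 passages
  (6, 4): 3 passages
  (6, 9): 3 passages
  (8, 0): 3 passages
  (9, 0): 3 passages
  (9, 9): 3 passages
  (11, 9): 3 passages
  (11, 12): 3 passages
Total junctions: 14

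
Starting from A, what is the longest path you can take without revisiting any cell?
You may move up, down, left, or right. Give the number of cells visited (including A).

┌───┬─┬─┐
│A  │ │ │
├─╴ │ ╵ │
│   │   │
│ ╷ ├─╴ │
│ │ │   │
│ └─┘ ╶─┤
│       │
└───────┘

Finding longest simple path using DFS:
Start: (0, 0)
Longest path visits 13 cells
Path: A → right → down → left → down → down → right → right → up → right → up → left → up

Solution:

┌───┬─┬─┐
│A ↓│B│ │
├─╴ │ ╵ │
│↓ ↲│↑ ↰│
│ ╷ ├─╴ │
│↓│ │↱ ↑│
│ └─┘ ╶─┤
│↳ → ↑  │
└───────┘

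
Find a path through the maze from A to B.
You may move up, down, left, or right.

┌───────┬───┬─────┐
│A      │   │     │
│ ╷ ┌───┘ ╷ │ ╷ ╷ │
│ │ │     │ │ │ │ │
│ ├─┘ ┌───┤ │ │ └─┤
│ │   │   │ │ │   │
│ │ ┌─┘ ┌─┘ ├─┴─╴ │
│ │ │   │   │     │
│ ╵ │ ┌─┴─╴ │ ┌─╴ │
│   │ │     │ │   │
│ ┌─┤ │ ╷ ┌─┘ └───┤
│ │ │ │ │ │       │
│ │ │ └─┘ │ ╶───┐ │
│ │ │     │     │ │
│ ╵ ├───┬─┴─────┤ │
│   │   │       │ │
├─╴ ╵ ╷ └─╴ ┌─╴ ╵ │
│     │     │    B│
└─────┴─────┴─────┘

Finding the shortest path through the maze:
Path length: 20 steps
Directions: down → down → down → down → down → down → down → right → down → right → up → right → down → right → right → up → right → right → down → right

Solution:

┌───────┬───┬─────┐
│A      │   │     │
│ ╷ ┌───┘ ╷ │ ╷ ╷ │
│↓│ │     │ │ │ │ │
│ ├─┘ ┌───┤ │ │ └─┤
│↓│   │   │ │ │   │
│ │ ┌─┘ ┌─┘ ├─┴─╴ │
│↓│ │   │   │     │
│ ╵ │ ┌─┴─╴ │ ┌─╴ │
│↓  │ │     │ │   │
│ ┌─┤ │ ╷ ┌─┘ └───┤
│↓│ │ │ │ │       │
│ │ │ └─┘ │ ╶───┐ │
│↓│ │     │     │ │
│ ╵ ├───┬─┴─────┤ │
│↳ ↓│↱ ↓│  ↱ → ↓│ │
├─╴ ╵ ╷ └─╴ ┌─╴ ╵ │
│  ↳ ↑│↳ → ↑│  ↳ B│
└─────┴─────┴─────┘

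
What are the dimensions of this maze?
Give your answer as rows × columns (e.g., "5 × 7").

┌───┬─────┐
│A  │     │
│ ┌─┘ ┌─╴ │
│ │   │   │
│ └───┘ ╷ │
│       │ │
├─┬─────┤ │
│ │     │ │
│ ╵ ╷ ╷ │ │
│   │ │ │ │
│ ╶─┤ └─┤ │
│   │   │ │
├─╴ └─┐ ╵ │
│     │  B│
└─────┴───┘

Counting the maze dimensions:
Rows (vertical): 7
Columns (horizontal): 5
Dimensions: 7 × 5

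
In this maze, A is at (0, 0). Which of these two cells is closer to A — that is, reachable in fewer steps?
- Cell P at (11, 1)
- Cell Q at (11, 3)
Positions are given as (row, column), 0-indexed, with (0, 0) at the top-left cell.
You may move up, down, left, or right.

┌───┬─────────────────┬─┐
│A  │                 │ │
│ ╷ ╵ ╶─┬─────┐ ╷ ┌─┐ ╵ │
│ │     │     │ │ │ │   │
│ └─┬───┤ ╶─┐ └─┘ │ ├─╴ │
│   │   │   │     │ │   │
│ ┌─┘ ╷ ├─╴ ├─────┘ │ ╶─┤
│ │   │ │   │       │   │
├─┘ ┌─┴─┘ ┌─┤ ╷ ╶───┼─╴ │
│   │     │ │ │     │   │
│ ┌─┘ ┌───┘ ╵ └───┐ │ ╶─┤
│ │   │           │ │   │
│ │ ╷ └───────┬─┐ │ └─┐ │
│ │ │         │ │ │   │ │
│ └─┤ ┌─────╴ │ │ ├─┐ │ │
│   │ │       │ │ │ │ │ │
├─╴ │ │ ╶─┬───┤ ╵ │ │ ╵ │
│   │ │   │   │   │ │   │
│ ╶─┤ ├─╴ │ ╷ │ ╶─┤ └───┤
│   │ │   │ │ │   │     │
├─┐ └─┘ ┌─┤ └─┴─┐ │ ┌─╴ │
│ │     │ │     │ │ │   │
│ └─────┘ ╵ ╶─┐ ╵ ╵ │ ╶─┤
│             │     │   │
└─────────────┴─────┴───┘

Shortest path A → P at (11, 1): 56 steps
Shortest path A → Q at (11, 3): 54 steps

Q is closer (54 steps vs 56 steps).

Path to P:

┌───┬─────────────────┬─┐
│A ↓│↱ → → → → → → → ↓│ │
│ ╷ ╵ ╶─┬─────┐ ╷ ┌─┐ ╵ │
│ │↳ ↑  │     │ │ │ │↳ ↓│
│ └─┬───┤ ╶─┐ └─┘ │ ├─╴ │
│   │   │   │     │ │↓ ↲│
│ ┌─┘ ╷ ├─╴ ├─────┘ │ ╶─┤
│ │   │ │   │↓ ↰    │↳ ↓│
├─┘ ┌─┴─┘ ┌─┤ ╷ ╶───┼─╴ │
│   │     │ │↓│↑ ← ↰│↓ ↲│
│ ┌─┘ ┌───┘ ╵ └───┐ │ ╶─┤
│ │   │      ↳ → ↓│↑│↳ ↓│
│ │ ╷ └───────┬─┐ │ └─┐ │
│ │ │         │ │↓│↑ ↰│↓│
│ └─┤ ┌─────╴ │ │ ├─┐ │ │
│   │ │       │ │↓│ │↑│↓│
├─╴ │ │ ╶─┬───┤ ╵ │ │ ╵ │
│   │ │   │   │↓ ↲│ │↑ ↲│
│ ╶─┤ ├─╴ │ ╷ │ ╶─┤ └───┤
│   │ │   │ │ │↳ ↓│     │
├─┐ └─┘ ┌─┤ └─┴─┐ │ ┌─╴ │
│ │     │ │↓ ← ↰│↓│ │   │
│ └─────┘ ╵ ╶─┐ ╵ ╵ │ ╶─┤
│  P ← ← ← ↲  │↑ ↲  │   │
└─────────────┴─────┴───┘

Path to Q:

┌───┬─────────────────┬─┐
│A ↓│↱ → → → → → → → ↓│ │
│ ╷ ╵ ╶─┬─────┐ ╷ ┌─┐ ╵ │
│ │↳ ↑  │     │ │ │ │↳ ↓│
│ └─┬───┤ ╶─┐ └─┘ │ ├─╴ │
│   │   │   │     │ │↓ ↲│
│ ┌─┘ ╷ ├─╴ ├─────┘ │ ╶─┤
│ │   │ │   │↓ ↰    │↳ ↓│
├─┘ ┌─┴─┘ ┌─┤ ╷ ╶───┼─╴ │
│   │     │ │↓│↑ ← ↰│↓ ↲│
│ ┌─┘ ┌───┘ ╵ └───┐ │ ╶─┤
│ │   │      ↳ → ↓│↑│↳ ↓│
│ │ ╷ └───────┬─┐ │ └─┐ │
│ │ │         │ │↓│↑ ↰│↓│
│ └─┤ ┌─────╴ │ │ ├─┐ │ │
│   │ │       │ │↓│ │↑│↓│
├─╴ │ │ ╶─┬───┤ ╵ │ │ ╵ │
│   │ │   │   │↓ ↲│ │↑ ↲│
│ ╶─┤ ├─╴ │ ╷ │ ╶─┤ └───┤
│   │ │   │ │ │↳ ↓│     │
├─┐ └─┘ ┌─┤ └─┴─┐ │ ┌─╴ │
│ │     │ │↓ ← ↰│↓│ │   │
│ └─────┘ ╵ ╶─┐ ╵ ╵ │ ╶─┤
│      Q ← ↲  │↑ ↲  │   │
└─────────────┴─────┴───┘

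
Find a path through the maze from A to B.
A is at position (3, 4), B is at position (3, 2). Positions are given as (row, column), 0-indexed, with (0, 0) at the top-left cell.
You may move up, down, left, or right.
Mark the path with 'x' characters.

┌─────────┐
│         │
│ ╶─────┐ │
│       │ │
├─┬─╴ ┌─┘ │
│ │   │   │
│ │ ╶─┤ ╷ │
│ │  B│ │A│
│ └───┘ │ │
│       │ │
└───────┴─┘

Finding the shortest path from (3, 4) to (3, 2):
Path length: 14 steps
Directions: up → up → up → left → left → left → left → down → right → right → down → left → down → right

Solution:

┌─────────┐
│x x x x x│
│ ╶─────┐ │
│x x x  │x│
├─┬─╴ ┌─┘ │
│ │x x│  x│
│ │ ╶─┤ ╷ │
│ │x B│ │A│
│ └───┘ │ │
│       │ │
└───────┴─┘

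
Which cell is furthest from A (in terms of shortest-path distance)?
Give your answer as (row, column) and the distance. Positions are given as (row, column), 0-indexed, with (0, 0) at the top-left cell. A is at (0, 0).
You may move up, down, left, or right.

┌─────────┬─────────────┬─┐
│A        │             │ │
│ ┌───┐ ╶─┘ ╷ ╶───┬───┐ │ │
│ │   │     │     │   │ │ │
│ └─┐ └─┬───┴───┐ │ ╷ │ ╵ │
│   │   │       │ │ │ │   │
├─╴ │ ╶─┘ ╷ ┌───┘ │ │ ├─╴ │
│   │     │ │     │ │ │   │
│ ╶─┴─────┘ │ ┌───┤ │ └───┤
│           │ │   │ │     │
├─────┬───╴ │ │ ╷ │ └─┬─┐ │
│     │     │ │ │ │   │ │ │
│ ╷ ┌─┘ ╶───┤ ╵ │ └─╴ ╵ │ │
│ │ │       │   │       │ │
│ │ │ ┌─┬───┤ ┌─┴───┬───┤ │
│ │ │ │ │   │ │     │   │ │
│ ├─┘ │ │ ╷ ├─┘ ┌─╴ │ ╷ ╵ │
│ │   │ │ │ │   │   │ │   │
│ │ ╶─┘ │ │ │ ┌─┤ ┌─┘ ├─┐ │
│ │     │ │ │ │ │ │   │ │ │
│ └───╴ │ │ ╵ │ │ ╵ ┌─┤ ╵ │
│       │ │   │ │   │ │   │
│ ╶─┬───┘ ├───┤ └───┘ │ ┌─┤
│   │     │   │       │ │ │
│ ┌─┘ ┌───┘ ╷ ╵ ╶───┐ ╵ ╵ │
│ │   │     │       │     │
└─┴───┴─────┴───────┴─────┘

Computing BFS distances from A to all cells:
Furthest cell: (12, 1)
Distance: 73 steps

Path from A to the furthest cell:

┌─────────┬─────────────┬─┐
│A → → ↓  │↱ ↓          │ │
│ ┌───┐ ╶─┘ ╷ ╶───┬───┐ │ │
│ │   │↳ → ↑│↳ → ↓│↱ ↓│ │ │
│ └─┐ └─┬───┴───┐ │ ╷ │ ╵ │
│   │   │       │↓│↑│↓│   │
├─╴ │ ╶─┘ ╷ ┌───┘ │ │ ├─╴ │
│   │     │ │↓ ← ↲│↑│↓│   │
│ ╶─┴─────┘ │ ┌───┤ │ └───┤
│           │↓│↱ ↓│↑│↳ → ↓│
├─────┬───╴ │ │ ╷ │ └─┬─┐ │
│     │     │↓│↑│↓│↑ ↰│ │↓│
│ ╷ ┌─┘ ╶───┤ ╵ │ └─╴ ╵ │ │
│ │ │       │↳ ↑│↳ → ↑  │↓│
│ │ │ ┌─┬───┤ ┌─┴───┬───┤ │
│ │ │ │ │↓ ↰│ │↓ ← ↰│↓ ↰│↓│
│ ├─┘ │ │ ╷ ├─┘ ┌─╴ │ ╷ ╵ │
│ │   │ │↓│↑│↓ ↲│↱ ↑│↓│↑ ↲│
│ │ ╶─┘ │ │ │ ┌─┤ ┌─┘ ├─┐ │
│ │     │↓│↑│↓│ │↑│↓ ↲│ │ │
│ └───╴ │ │ ╵ │ │ ╵ ┌─┤ ╵ │
│       │↓│↑ ↲│ │↑ ↲│ │   │
│ ╶─┬───┘ ├───┤ └───┘ │ ┌─┤
│   │↓ ← ↲│   │       │ │ │
│ ┌─┘ ┌───┘ ╷ ╵ ╶───┐ ╵ ╵ │
│ │B ↲│     │       │     │
└─┴───┴─────┴───────┴─────┘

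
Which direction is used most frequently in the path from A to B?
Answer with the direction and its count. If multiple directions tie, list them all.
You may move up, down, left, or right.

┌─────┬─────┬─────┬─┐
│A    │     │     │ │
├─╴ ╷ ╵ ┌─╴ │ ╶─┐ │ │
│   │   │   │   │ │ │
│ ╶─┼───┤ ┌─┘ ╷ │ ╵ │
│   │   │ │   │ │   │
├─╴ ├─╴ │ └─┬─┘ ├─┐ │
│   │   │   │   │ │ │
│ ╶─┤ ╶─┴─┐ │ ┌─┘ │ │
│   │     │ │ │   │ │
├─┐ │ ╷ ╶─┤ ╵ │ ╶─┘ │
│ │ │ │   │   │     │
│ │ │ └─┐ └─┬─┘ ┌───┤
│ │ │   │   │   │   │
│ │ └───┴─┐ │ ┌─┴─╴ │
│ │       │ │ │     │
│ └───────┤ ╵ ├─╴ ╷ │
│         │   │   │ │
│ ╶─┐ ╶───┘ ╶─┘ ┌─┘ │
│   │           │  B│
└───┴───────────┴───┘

Directions: right, right, down, right, up, right, right, down, left, down, down, right, down, down, right, up, up, right, up, up, left, up, right, right, down, down, right, down, down, down, left, left, down, left, down, down, left, down, right, right, up, right, up, right, down, down
Counts: {'right': 15, 'down': 17, 'up': 8, 'left': 6}
Most common: down (17 times)

Solution:

┌─────┬─────┬─────┬─┐
│A → ↓│↱ → ↓│↱ → ↓│ │
├─╴ ╷ ╵ ┌─╴ │ ╶─┐ │ │
│   │↳ ↑│↓ ↲│↑ ↰│↓│ │
│ ╶─┼───┤ ┌─┘ ╷ │ ╵ │
│   │   │↓│   │↑│↳ ↓│
├─╴ ├─╴ │ └─┬─┘ ├─┐ │
│   │   │↳ ↓│↱ ↑│ │↓│
│ ╶─┤ ╶─┴─┐ │ ┌─┘ │ │
│   │     │↓│↑│   │↓│
├─┐ │ ╷ ╶─┤ ╵ │ ╶─┘ │
│ │ │ │   │↳ ↑│↓ ← ↲│
│ │ │ └─┐ └─┬─┘ ┌───┤
│ │ │   │   │↓ ↲│   │
│ │ └───┴─┐ │ ┌─┴─╴ │
│ │       │ │↓│  ↱ ↓│
│ └───────┤ ╵ ├─╴ ╷ │
│         │↓ ↲│↱ ↑│↓│
│ ╶─┐ ╶───┘ ╶─┘ ┌─┘ │
│   │      ↳ → ↑│  B│
└───┴───────────┴───┘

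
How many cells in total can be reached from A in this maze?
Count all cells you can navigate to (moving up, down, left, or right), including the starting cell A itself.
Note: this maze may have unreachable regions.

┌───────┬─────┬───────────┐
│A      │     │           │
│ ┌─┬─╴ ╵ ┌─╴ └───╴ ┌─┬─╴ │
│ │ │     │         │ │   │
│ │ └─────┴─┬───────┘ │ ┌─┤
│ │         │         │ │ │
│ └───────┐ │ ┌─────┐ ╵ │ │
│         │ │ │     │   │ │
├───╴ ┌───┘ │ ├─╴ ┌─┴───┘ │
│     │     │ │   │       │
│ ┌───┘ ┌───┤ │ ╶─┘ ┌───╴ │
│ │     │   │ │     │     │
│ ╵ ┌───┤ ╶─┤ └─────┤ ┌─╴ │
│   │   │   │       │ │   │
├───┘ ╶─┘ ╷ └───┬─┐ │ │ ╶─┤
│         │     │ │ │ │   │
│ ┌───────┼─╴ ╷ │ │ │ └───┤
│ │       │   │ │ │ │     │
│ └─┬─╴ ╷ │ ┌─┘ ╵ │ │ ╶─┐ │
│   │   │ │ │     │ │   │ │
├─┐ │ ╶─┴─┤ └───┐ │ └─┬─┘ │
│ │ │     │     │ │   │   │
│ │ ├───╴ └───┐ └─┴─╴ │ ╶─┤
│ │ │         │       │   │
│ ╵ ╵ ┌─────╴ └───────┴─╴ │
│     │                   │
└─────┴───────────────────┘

Using BFS/flood-fill to find all reachable cells from A:
Maze size: 13 × 13 = 169 total cells
All cells are reachable — the maze is fully connected.
Reachable cells: 169

Reachable region (· marks reachable cells):

┌───────┬─────┬───────────┐
│A · · ·│· · ·│· · · · · ·│
│ ┌─┬─╴ ╵ ┌─╴ └───╴ ┌─┬─╴ │
│·│·│· · ·│· · · · ·│·│· ·│
│ │ └─────┴─┬───────┘ │ ┌─┤
│·│· · · · ·│· · · · ·│·│·│
│ └───────┐ │ ┌─────┐ ╵ │ │
│· · · · ·│·│·│· · ·│· ·│·│
├───╴ ┌───┘ │ ├─╴ ┌─┴───┘ │
│· · ·│· · ·│·│· ·│· · · ·│
│ ┌───┘ ┌───┤ │ ╶─┘ ┌───╴ │
│·│· · ·│· ·│·│· · ·│· · ·│
│ ╵ ┌───┤ ╶─┤ └─────┤ ┌─╴ │
│· ·│· ·│· ·│· · · ·│·│· ·│
├───┘ ╶─┘ ╷ └───┬─┐ │ │ ╶─┤
│· · · · ·│· · ·│·│·│·│· ·│
│ ┌───────┼─╴ ╷ │ │ │ └───┤
│·│· · · ·│· ·│·│·│·│· · ·│
│ └─┬─╴ ╷ │ ┌─┘ ╵ │ │ ╶─┐ │
│· ·│· ·│·│·│· · ·│·│· ·│·│
├─┐ │ ╶─┴─┤ └───┐ │ └─┬─┘ │
│·│·│· · ·│· · ·│·│· ·│· ·│
│ │ ├───╴ └───┐ └─┴─╴ │ ╶─┤
│·│·│· · · · ·│· · · ·│· ·│
│ ╵ ╵ ┌─────╴ └───────┴─╴ │
│· · ·│· · · · · · · · · ·│
└─────┴───────────────────┘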